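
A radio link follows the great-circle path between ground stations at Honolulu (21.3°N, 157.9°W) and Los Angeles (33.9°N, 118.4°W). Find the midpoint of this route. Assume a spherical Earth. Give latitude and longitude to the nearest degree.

≈ (29°N, 139°W)

From cos δ = sin φ₁ sin φ₂ + cos φ₁ cos φ₂ cos Δλ, the central angle is δ ≈ 0.645 rad (36.9°).
Interpolate at f = 1/2 with slerp weights a = sin((1−f)δ)/sin δ ≈ 0.527, b = sin(fδ)/sin δ ≈ 0.527.
p = a·p₁ + b·p₂ ≈ (-0.663, -0.570, 0.486); φ = arcsin(p_z) ≈ 29.05°, λ = atan2(p_y, p_x) ≈ -139.34°.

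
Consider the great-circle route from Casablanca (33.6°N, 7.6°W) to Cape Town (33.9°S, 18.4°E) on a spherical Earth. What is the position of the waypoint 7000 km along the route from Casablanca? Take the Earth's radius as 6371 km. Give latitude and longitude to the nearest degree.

≈ 26°S, 15°E

Write both endpoints as unit vectors p₁, p₂ with components (cos φ cos λ, cos φ sin λ, sin φ).
The central angle between the endpoints is δ = arccos(p₁·p₂) ≈ 1.253 rad (71.8°). The total great-circle distance is δ·R ≈ 1.253 × 6371 ≈ 7981 km, so the target fraction is f = 7000/7981 ≈ 0.877.
Interpolate at f ≈ 0.877 with slerp weights a = sin((1−f)δ)/sin δ ≈ 0.162, b = sin(fδ)/sin δ ≈ 0.938.
p = a·p₁ + b·p₂ ≈ (0.872, 0.228, -0.434); φ = arcsin(p_z) ≈ -25.70°, λ = atan2(p_y, p_x) ≈ 14.65°.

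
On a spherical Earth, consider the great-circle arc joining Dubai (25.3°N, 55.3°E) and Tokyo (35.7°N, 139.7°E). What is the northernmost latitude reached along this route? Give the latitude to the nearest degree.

The great circle lies in the plane with unit normal n̂ = (p₁ × p₂)/|p₁ × p₂|.
Here n̂_z ≈ +0.772; the vertex latitude is φ_max = arccos|n̂_z| ≈ 39.5°.

≈ 40°N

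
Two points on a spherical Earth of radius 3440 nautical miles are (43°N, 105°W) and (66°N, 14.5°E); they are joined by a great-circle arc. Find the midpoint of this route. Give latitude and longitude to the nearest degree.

≈ (68°N, 71°W)

Write both endpoints as unit vectors p₁, p₂ with components (cos φ cos λ, cos φ sin λ, sin φ).
The central angle between the endpoints is δ = arccos(p₁·p₂) ≈ 1.074 rad (61.5°).
Interpolate at f = 1/2 with slerp weights a = sin((1−f)δ)/sin δ ≈ 0.582, b = sin(fδ)/sin δ ≈ 0.582.
p = a·p₁ + b·p₂ ≈ (0.119, -0.352, 0.928); φ = arcsin(p_z) ≈ 68.20°, λ = atan2(p_y, p_x) ≈ -71.31°.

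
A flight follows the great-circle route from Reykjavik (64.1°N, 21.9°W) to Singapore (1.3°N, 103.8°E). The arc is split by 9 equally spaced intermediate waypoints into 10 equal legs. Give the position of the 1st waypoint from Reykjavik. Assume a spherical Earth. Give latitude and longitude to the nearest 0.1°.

≈ 68.1°N, 1.9°E

Write both endpoints as unit vectors p₁, p₂ with components (cos φ cos λ, cos φ sin λ, sin φ).
The central angle between the endpoints is δ = arccos(p₁·p₂) ≈ 1.807 rad (103.6°).
Interpolate at f = 1/10 with slerp weights a = sin((1−f)δ)/sin δ ≈ 1.027, b = sin(fδ)/sin δ ≈ 0.185.
p = a·p₁ + b·p₂ ≈ (0.372, 0.012, 0.928); φ = arcsin(p_z) ≈ 68.14°, λ = atan2(p_y, p_x) ≈ 1.88°.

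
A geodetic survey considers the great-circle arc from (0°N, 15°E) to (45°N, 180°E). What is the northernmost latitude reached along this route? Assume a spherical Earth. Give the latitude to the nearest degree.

≈ 75°N

The great circle lies in the plane with unit normal n̂ = (p₁ × p₂)/|p₁ × p₂|.
Here n̂_z ≈ +0.251; the vertex latitude is φ_max = arccos|n̂_z| ≈ 75.5°.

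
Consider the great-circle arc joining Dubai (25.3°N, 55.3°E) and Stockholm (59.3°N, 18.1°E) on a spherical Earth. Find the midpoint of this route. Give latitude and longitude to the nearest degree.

≈ 44°N, 42°E

Convert each endpoint to a unit vector on the sphere (x = cos φ cos λ, y = cos φ sin λ, z = sin φ).
The central angle between the endpoints is δ = arccos(p₁·p₂) ≈ 0.745 rad (42.7°).
Interpolate at f = 1/2 with slerp weights a = sin((1−f)δ)/sin δ ≈ 0.537, b = sin(fδ)/sin δ ≈ 0.537.
p = a·p₁ + b·p₂ ≈ (0.537, 0.484, 0.691); φ = arcsin(p_z) ≈ 43.71°, λ = atan2(p_y, p_x) ≈ 42.05°.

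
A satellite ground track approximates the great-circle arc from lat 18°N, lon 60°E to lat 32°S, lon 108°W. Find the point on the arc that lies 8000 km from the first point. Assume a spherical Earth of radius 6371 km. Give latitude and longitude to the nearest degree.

Convert each endpoint to a unit vector on the sphere (x = cos φ cos λ, y = cos φ sin λ, z = sin φ).
The central angle between the endpoints is δ = arccos(p₁·p₂) ≈ 2.833 rad (162.3°). The total great-circle distance is δ·R ≈ 2.833 × 6371 ≈ 18047 km, so the target fraction is f = 8000/18047 ≈ 0.443.
Interpolate at f ≈ 0.443 with slerp weights a = sin((1−f)δ)/sin δ ≈ 3.289, b = sin(fδ)/sin δ ≈ 3.127.
p = a·p₁ + b·p₂ ≈ (0.745, 0.187, -0.641); φ = arcsin(p_z) ≈ -39.85°, λ = atan2(p_y, p_x) ≈ 14.08°.

≈ lat 40°S, lon 14°E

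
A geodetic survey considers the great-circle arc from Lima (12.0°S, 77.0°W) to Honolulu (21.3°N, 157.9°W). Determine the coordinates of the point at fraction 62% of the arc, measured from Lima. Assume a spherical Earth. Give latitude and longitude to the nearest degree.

Write both endpoints as unit vectors p₁, p₂ with components (cos φ cos λ, cos φ sin λ, sin φ).
The central angle between the endpoints is δ = arccos(p₁·p₂) ≈ 1.502 rad (86.1°).
Interpolate at f = 0.62 with slerp weights a = sin((1−f)δ)/sin δ ≈ 0.542, b = sin(fδ)/sin δ ≈ 0.804.
p = a·p₁ + b·p₂ ≈ (-0.575, -0.798, 0.180); φ = arcsin(p_z) ≈ 10.34°, λ = atan2(p_y, p_x) ≈ -125.78°.

≈ 10°N, 126°W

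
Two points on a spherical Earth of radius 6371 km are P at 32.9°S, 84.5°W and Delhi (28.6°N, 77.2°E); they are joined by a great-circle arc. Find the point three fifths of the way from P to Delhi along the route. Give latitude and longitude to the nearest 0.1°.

≈ 4.2°S, 18.1°E

Write both endpoints as unit vectors p₁, p₂ with components (cos φ cos λ, cos φ sin λ, sin φ).
The central angle between the endpoints is δ = arccos(p₁·p₂) ≈ 2.857 rad (163.7°).
Interpolate at f = 3/5 with slerp weights a = sin((1−f)δ)/sin δ ≈ 3.246, b = sin(fδ)/sin δ ≈ 3.530.
p = a·p₁ + b·p₂ ≈ (0.948, 0.310, -0.073); φ = arcsin(p_z) ≈ -4.19°, λ = atan2(p_y, p_x) ≈ 18.11°.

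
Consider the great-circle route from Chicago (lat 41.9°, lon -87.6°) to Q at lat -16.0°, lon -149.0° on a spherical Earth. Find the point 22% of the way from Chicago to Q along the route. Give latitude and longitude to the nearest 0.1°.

Convert each endpoint to a unit vector on the sphere (x = cos φ cos λ, y = cos φ sin λ, z = sin φ).
The central angle between the endpoints is δ = arccos(p₁·p₂) ≈ 1.412 rad (80.9°).
Interpolate at f = 0.22 with slerp weights a = sin((1−f)δ)/sin δ ≈ 0.903, b = sin(fδ)/sin δ ≈ 0.310.
p = a·p₁ + b·p₂ ≈ (-0.227, -0.825, 0.518); φ = arcsin(p_z) ≈ 31.19°, λ = atan2(p_y, p_x) ≈ -105.38°.

≈ lat 31.2°, lon -105.4°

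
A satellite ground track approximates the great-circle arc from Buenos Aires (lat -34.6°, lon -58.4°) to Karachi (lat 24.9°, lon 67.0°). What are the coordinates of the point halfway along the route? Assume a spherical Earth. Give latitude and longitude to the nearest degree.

Write both endpoints as unit vectors p₁, p₂ with components (cos φ cos λ, cos φ sin λ, sin φ).
The central angle between the endpoints is δ = arccos(p₁·p₂) ≈ 2.307 rad (132.2°).
Interpolate at f = 1/2 with slerp weights a = sin((1−f)δ)/sin δ ≈ 1.234, b = sin(fδ)/sin δ ≈ 1.234.
p = a·p₁ + b·p₂ ≈ (0.969, 0.165, -0.181); φ = arcsin(p_z) ≈ -10.44°, λ = atan2(p_y, p_x) ≈ 9.67°.

≈ lat -10°, lon 10°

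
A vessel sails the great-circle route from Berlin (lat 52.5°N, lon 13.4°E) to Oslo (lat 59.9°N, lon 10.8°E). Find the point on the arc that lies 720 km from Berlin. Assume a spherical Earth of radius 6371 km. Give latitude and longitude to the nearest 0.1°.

≈ lat 58.9°N, lon 11.2°E

Convert each endpoint to a unit vector on the sphere (x = cos φ cos λ, y = cos φ sin λ, z = sin φ).
The central angle between the endpoints is δ = arccos(p₁·p₂) ≈ 0.132 rad (7.5°). The total great-circle distance is δ·R ≈ 0.132 × 6371 ≈ 838 km, so the target fraction is f = 720/838 ≈ 0.859.
Interpolate at f ≈ 0.859 with slerp weights a = sin((1−f)δ)/sin δ ≈ 0.141, b = sin(fδ)/sin δ ≈ 0.860.
p = a·p₁ + b·p₂ ≈ (0.507, 0.101, 0.856); φ = arcsin(p_z) ≈ 58.86°, λ = atan2(p_y, p_x) ≈ 11.23°.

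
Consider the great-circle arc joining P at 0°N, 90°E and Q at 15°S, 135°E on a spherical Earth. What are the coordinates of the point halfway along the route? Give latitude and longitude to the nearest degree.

The haversine formula gives a central angle δ ≈ 0.819 rad (46.9°) between the endpoints.
Interpolate at f = 1/2 with slerp weights a = sin((1−f)δ)/sin δ ≈ 0.545, b = sin(fδ)/sin δ ≈ 0.545.
p = a·p₁ + b·p₂ ≈ (-0.372, 0.917, -0.141); φ = arcsin(p_z) ≈ -8.11°, λ = atan2(p_y, p_x) ≈ 112.09°.

≈ 8°S, 112°E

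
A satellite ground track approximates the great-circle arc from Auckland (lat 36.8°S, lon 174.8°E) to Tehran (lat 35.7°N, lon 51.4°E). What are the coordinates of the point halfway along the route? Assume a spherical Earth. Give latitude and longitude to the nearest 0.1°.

≈ lat 1.2°S, lon 112.4°E

From cos δ = sin φ₁ sin φ₂ + cos φ₁ cos φ₂ cos Δλ, the central angle is δ ≈ 2.357 rad (135.0°).
Interpolate at f = 1/2 with slerp weights a = sin((1−f)δ)/sin δ ≈ 1.307, b = sin(fδ)/sin δ ≈ 1.307.
p = a·p₁ + b·p₂ ≈ (-0.380, 0.925, -0.020); φ = arcsin(p_z) ≈ -1.16°, λ = atan2(p_y, p_x) ≈ 112.35°.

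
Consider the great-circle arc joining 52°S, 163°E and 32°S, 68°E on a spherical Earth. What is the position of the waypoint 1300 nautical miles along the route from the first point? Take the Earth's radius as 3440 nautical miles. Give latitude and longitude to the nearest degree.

Convert each endpoint to a unit vector on the sphere (x = cos φ cos λ, y = cos φ sin λ, z = sin φ).
The central angle between the endpoints is δ = arccos(p₁·p₂) ≈ 1.190 rad (68.2°). The total great-circle distance is δ·R ≈ 1.190 × 3440 ≈ 4092 nmi, so the target fraction is f = 1300/4092 ≈ 0.318.
Interpolate at f ≈ 0.318 with slerp weights a = sin((1−f)δ)/sin δ ≈ 0.782, b = sin(fδ)/sin δ ≈ 0.398.
p = a·p₁ + b·p₂ ≈ (-0.334, 0.453, -0.827); φ = arcsin(p_z) ≈ -55.74°, λ = atan2(p_y, p_x) ≈ 126.37°.

≈ 56°S, 126°E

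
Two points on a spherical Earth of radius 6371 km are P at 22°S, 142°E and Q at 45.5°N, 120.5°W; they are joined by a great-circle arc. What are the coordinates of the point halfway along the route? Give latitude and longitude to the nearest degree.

≈ 17°N, 178°W

Write both endpoints as unit vectors p₁, p₂ with components (cos φ cos λ, cos φ sin λ, sin φ).
The central angle between the endpoints is δ = arccos(p₁·p₂) ≈ 1.931 rad (110.6°).
Interpolate at f = 1/2 with slerp weights a = sin((1−f)δ)/sin δ ≈ 0.878, b = sin(fδ)/sin δ ≈ 0.878.
p = a·p₁ + b·p₂ ≈ (-0.954, -0.029, 0.297); φ = arcsin(p_z) ≈ 17.31°, λ = atan2(p_y, p_x) ≈ -178.26°.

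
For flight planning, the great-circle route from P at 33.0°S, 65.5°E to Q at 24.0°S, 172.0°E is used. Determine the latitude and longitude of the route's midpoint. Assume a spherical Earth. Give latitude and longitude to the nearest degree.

Write both endpoints as unit vectors p₁, p₂ with components (cos φ cos λ, cos φ sin λ, sin φ).
The central angle between the endpoints is δ = arccos(p₁·p₂) ≈ 1.567 rad (89.8°).
Interpolate at f = 1/2 with slerp weights a = sin((1−f)δ)/sin δ ≈ 0.706, b = sin(fδ)/sin δ ≈ 0.706.
p = a·p₁ + b·p₂ ≈ (-0.393, 0.628, -0.671); φ = arcsin(p_z) ≈ -42.18°, λ = atan2(p_y, p_x) ≈ 122.03°.

≈ 42°S, 122°E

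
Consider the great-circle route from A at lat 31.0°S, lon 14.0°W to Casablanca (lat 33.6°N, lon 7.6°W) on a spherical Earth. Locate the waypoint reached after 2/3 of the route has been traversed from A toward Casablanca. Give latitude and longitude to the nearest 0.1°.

Convert each endpoint to a unit vector on the sphere (x = cos φ cos λ, y = cos φ sin λ, z = sin φ).
The central angle between the endpoints is δ = arccos(p₁·p₂) ≈ 1.132 rad (64.9°).
Interpolate at f = 2/3 with slerp weights a = sin((1−f)δ)/sin δ ≈ 0.407, b = sin(fδ)/sin δ ≈ 0.757.
p = a·p₁ + b·p₂ ≈ (0.963, -0.168, 0.209); φ = arcsin(p_z) ≈ 12.07°, λ = atan2(p_y, p_x) ≈ -9.88°.

≈ lat 12.1°N, lon 9.9°W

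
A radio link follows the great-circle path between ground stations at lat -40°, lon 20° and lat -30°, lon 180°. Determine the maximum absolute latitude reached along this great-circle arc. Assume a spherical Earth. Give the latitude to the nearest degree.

≈ -76°

The great circle lies in the plane with unit normal n̂ = (p₁ × p₂)/|p₁ × p₂|.
Here n̂_z ≈ +0.238; the vertex latitude is φ_max = arccos|n̂_z| ≈ 76.2°.
Check via Clairaut: cos φ_max = |cos φ₁| · sin C = cos(40.0°)·sin(161.9°) ≈ 0.238, again giving ≈ 76.2°.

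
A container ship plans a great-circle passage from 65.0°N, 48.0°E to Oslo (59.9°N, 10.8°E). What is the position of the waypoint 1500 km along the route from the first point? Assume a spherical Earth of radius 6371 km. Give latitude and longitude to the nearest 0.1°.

Convert each endpoint to a unit vector on the sphere (x = cos φ cos λ, y = cos φ sin λ, z = sin φ).
The central angle between the endpoints is δ = arccos(p₁·p₂) ≈ 0.308 rad (17.7°). The total great-circle distance is δ·R ≈ 0.308 × 6371 ≈ 1963 km, so the target fraction is f = 1500/1963 ≈ 0.764.
Interpolate at f ≈ 0.764 with slerp weights a = sin((1−f)δ)/sin δ ≈ 0.239, b = sin(fδ)/sin δ ≈ 0.769.
p = a·p₁ + b·p₂ ≈ (0.447, 0.147, 0.882); φ = arcsin(p_z) ≈ 61.94°, λ = atan2(p_y, p_x) ≈ 18.27°.

≈ 61.9°N, 18.3°E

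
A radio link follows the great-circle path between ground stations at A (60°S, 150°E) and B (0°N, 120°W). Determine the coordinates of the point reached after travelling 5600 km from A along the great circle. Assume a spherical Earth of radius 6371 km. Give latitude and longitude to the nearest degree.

≈ (34°S, 142°W)

From cos δ = sin φ₁ sin φ₂ + cos φ₁ cos φ₂ cos Δλ, the central angle is δ ≈ 1.571 rad (90.0°). The total great-circle distance is δ·R ≈ 1.571 × 6371 ≈ 10008 km, so the target fraction is f = 5600/10008 ≈ 0.560.
Interpolate at f ≈ 0.560 with slerp weights a = sin((1−f)δ)/sin δ ≈ 0.638, b = sin(fδ)/sin δ ≈ 0.770.
p = a·p₁ + b·p₂ ≈ (-0.661, -0.507, -0.552); φ = arcsin(p_z) ≈ -33.54°, λ = atan2(p_y, p_x) ≈ -142.50°.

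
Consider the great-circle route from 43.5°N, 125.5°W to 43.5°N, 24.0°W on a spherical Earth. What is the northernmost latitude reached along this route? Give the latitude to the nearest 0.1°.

≈ 56.3°N

The great circle lies in the plane with unit normal n̂ = (p₁ × p₂)/|p₁ × p₂|.
Here n̂_z ≈ +0.555; the vertex latitude is φ_max = arccos|n̂_z| ≈ 56.3°.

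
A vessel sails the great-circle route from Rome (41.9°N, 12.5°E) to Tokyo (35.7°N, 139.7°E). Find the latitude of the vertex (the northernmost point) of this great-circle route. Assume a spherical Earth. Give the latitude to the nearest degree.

≈ 61°N

The great circle lies in the plane with unit normal n̂ = (p₁ × p₂)/|p₁ × p₂|.
Here n̂_z ≈ +0.482; the vertex latitude is φ_max = arccos|n̂_z| ≈ 61.2°.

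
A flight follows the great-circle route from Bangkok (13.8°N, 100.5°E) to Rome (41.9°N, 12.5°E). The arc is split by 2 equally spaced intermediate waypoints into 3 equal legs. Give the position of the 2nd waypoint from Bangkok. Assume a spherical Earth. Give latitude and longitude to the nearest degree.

≈ (41°N, 48°E)

The haversine formula gives a central angle δ ≈ 1.385 rad (79.4°) between the endpoints.
Interpolate at f = 2/3 with slerp weights a = sin((1−f)δ)/sin δ ≈ 0.453, b = sin(fδ)/sin δ ≈ 0.812.
p = a·p₁ + b·p₂ ≈ (0.510, 0.564, 0.650); φ = arcsin(p_z) ≈ 40.55°, λ = atan2(p_y, p_x) ≈ 47.88°.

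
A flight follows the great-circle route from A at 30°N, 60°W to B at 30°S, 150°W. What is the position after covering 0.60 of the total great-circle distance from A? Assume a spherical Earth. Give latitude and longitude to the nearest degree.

Convert each endpoint to a unit vector on the sphere (x = cos φ cos λ, y = cos φ sin λ, z = sin φ).
The central angle between the endpoints is δ = arccos(p₁·p₂) ≈ 1.823 rad (104.5°).
Interpolate at f = 0.60 with slerp weights a = sin((1−f)δ)/sin δ ≈ 0.688, b = sin(fδ)/sin δ ≈ 0.918.
p = a·p₁ + b·p₂ ≈ (-0.390, -0.914, -0.115); φ = arcsin(p_z) ≈ -6.59°, λ = atan2(p_y, p_x) ≈ -113.13°.

≈ 7°S, 113°W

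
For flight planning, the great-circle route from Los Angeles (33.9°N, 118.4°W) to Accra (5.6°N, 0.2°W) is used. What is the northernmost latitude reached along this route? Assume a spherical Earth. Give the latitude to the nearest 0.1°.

The great circle lies in the plane with unit normal n̂ = (p₁ × p₂)/|p₁ × p₂|.
Here n̂_z ≈ +0.773; the vertex latitude is φ_max = arccos|n̂_z| ≈ 39.4°.
Check via Clairaut: cos φ_max = |cos φ₁| · sin C = cos(33.9°)·sin(68.6°) ≈ 0.773, again giving ≈ 39.4°.

≈ 39.4°N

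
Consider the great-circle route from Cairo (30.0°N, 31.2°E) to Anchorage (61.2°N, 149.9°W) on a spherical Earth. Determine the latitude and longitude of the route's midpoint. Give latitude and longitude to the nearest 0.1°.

≈ 74.4°N, 32.6°E

Convert each endpoint to a unit vector on the sphere (x = cos φ cos λ, y = cos φ sin λ, z = sin φ).
The central angle between the endpoints is δ = arccos(p₁·p₂) ≈ 1.550 rad (88.8°).
Interpolate at f = 1/2 with slerp weights a = sin((1−f)δ)/sin δ ≈ 0.700, b = sin(fδ)/sin δ ≈ 0.700.
p = a·p₁ + b·p₂ ≈ (0.227, 0.145, 0.963); φ = arcsin(p_z) ≈ 74.39°, λ = atan2(p_y, p_x) ≈ 32.58°.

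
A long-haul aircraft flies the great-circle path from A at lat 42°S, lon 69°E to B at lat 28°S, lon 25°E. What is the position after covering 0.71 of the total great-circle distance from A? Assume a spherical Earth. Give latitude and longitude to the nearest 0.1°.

≈ lat 33.6°S, lon 36.1°E

Convert each endpoint to a unit vector on the sphere (x = cos φ cos λ, y = cos φ sin λ, z = sin φ).
The central angle between the endpoints is δ = arccos(p₁·p₂) ≈ 0.666 rad (38.2°).
Interpolate at f = 0.71 with slerp weights a = sin((1−f)δ)/sin δ ≈ 0.311, b = sin(fδ)/sin δ ≈ 0.737.
p = a·p₁ + b·p₂ ≈ (0.673, 0.491, -0.554); φ = arcsin(p_z) ≈ -33.64°, λ = atan2(p_y, p_x) ≈ 36.11°.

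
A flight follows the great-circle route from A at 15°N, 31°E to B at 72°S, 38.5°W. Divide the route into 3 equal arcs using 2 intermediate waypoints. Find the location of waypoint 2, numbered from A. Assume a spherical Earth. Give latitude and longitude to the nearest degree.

Convert each endpoint to a unit vector on the sphere (x = cos φ cos λ, y = cos φ sin λ, z = sin φ).
The central angle between the endpoints is δ = arccos(p₁·p₂) ≈ 1.713 rad (98.1°).
Interpolate at f = 2/3 with slerp weights a = sin((1−f)δ)/sin δ ≈ 0.546, b = sin(fδ)/sin δ ≈ 0.919.
p = a·p₁ + b·p₂ ≈ (0.674, 0.095, -0.732); φ = arcsin(p_z) ≈ -47.09°, λ = atan2(p_y, p_x) ≈ 8.01°.

≈ 47°S, 8°E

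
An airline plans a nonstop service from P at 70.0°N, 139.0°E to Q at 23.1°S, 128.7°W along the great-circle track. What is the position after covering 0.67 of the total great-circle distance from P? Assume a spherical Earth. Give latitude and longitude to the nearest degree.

≈ 12°N, 142°W

The haversine formula gives a central angle δ ≈ 1.962 rad (112.4°) between the endpoints.
Interpolate at f = 0.67 with slerp weights a = sin((1−f)δ)/sin δ ≈ 0.652, b = sin(fδ)/sin δ ≈ 1.046.
p = a·p₁ + b·p₂ ≈ (-0.770, -0.605, 0.203); φ = arcsin(p_z) ≈ 11.69°, λ = atan2(p_y, p_x) ≈ -141.86°.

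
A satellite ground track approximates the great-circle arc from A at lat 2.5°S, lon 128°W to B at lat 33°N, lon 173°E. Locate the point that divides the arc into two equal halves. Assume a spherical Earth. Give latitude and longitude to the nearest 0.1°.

Convert each endpoint to a unit vector on the sphere (x = cos φ cos λ, y = cos φ sin λ, z = sin φ).
The central angle between the endpoints is δ = arccos(p₁·p₂) ≈ 1.151 rad (65.9°).
Interpolate at f = 1/2 with slerp weights a = sin((1−f)δ)/sin δ ≈ 0.596, b = sin(fδ)/sin δ ≈ 0.596.
p = a·p₁ + b·p₂ ≈ (-0.863, -0.408, 0.299); φ = arcsin(p_z) ≈ 17.37°, λ = atan2(p_y, p_x) ≈ -154.67°.

≈ lat 17.4°N, lon 154.7°W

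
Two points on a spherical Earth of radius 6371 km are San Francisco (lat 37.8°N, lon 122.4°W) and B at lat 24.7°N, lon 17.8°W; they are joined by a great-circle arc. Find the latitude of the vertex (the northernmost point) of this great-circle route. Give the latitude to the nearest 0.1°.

≈ 45.8°N

The great circle lies in the plane with unit normal n̂ = (p₁ × p₂)/|p₁ × p₂|.
Here n̂_z ≈ +0.697; the vertex latitude is φ_max = arccos|n̂_z| ≈ 45.8°.
Check via Clairaut: cos φ_max = |cos φ₁| · sin C = cos(37.8°)·sin(61.8°) ≈ 0.697, again giving ≈ 45.8°.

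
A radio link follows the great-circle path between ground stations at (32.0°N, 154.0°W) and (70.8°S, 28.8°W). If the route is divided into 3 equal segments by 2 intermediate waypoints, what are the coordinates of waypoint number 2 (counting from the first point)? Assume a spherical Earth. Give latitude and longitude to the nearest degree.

≈ (50°S, 120°W)

Write both endpoints as unit vectors p₁, p₂ with components (cos φ cos λ, cos φ sin λ, sin φ).
The central angle between the endpoints is δ = arccos(p₁·p₂) ≈ 2.293 rad (131.4°).
Interpolate at f = 2/3 with slerp weights a = sin((1−f)δ)/sin δ ≈ 0.923, b = sin(fδ)/sin δ ≈ 1.332.
p = a·p₁ + b·p₂ ≈ (-0.319, -0.554, -0.769); φ = arcsin(p_z) ≈ -50.25°, λ = atan2(p_y, p_x) ≈ -119.97°.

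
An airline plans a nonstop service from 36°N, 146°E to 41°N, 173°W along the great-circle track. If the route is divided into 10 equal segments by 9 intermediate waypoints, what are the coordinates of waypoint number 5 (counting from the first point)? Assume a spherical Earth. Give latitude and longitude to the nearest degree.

≈ 40°N, 166°E

Convert each endpoint to a unit vector on the sphere (x = cos φ cos λ, y = cos φ sin λ, z = sin φ).
The central angle between the endpoints is δ = arccos(p₁·p₂) ≈ 0.562 rad (32.2°).
Interpolate at f = 5/10 with slerp weights a = sin((1−f)δ)/sin δ ≈ 0.520, b = sin(fδ)/sin δ ≈ 0.520.
p = a·p₁ + b·p₂ ≈ (-0.739, 0.188, 0.647); φ = arcsin(p_z) ≈ 40.34°, λ = atan2(p_y, p_x) ≈ 165.76°.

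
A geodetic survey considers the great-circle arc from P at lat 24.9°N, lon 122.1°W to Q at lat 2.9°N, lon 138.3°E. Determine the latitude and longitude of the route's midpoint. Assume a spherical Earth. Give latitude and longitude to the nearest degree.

≈ lat 21°N, lon 175°W

The haversine formula gives a central angle δ ≈ 1.701 rad (97.5°) between the endpoints.
Interpolate at f = 1/2 with slerp weights a = sin((1−f)δ)/sin δ ≈ 0.758, b = sin(fδ)/sin δ ≈ 0.758.
p = a·p₁ + b·p₂ ≈ (-0.931, -0.079, 0.357); φ = arcsin(p_z) ≈ 20.95°, λ = atan2(p_y, p_x) ≈ -175.16°.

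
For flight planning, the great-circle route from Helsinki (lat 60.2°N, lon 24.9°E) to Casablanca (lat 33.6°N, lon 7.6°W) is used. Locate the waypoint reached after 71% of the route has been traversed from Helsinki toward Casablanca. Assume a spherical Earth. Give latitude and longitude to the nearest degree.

From cos δ = sin φ₁ sin φ₂ + cos φ₁ cos φ₂ cos Δλ, the central angle is δ ≈ 0.593 rad (34.0°).
Interpolate at f = 0.71 with slerp weights a = sin((1−f)δ)/sin δ ≈ 0.306, b = sin(fδ)/sin δ ≈ 0.731.
p = a·p₁ + b·p₂ ≈ (0.742, -0.016, 0.670); φ = arcsin(p_z) ≈ 42.10°, λ = atan2(p_y, p_x) ≈ -1.27°.

≈ lat 42°N, lon 1°W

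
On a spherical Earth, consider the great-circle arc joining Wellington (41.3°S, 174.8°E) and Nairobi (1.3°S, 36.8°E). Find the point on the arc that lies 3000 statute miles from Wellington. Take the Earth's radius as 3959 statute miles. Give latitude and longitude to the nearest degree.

≈ 52°S, 111°E

Write both endpoints as unit vectors p₁, p₂ with components (cos φ cos λ, cos φ sin λ, sin φ).
The central angle between the endpoints is δ = arccos(p₁·p₂) ≈ 2.145 rad (122.9°). The total great-circle distance is δ·R ≈ 2.145 × 3959 ≈ 8492 mi, so the target fraction is f = 3000/8492 ≈ 0.353.
Interpolate at f ≈ 0.353 with slerp weights a = sin((1−f)δ)/sin δ ≈ 1.171, b = sin(fδ)/sin δ ≈ 0.819.
p = a·p₁ + b·p₂ ≈ (-0.221, 0.570, -0.791); φ = arcsin(p_z) ≈ -52.32°, λ = atan2(p_y, p_x) ≈ 111.18°.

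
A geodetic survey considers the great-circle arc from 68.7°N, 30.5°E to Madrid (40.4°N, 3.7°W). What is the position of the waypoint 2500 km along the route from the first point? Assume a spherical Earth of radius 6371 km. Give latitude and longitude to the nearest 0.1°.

≈ 50.6°N, 2.7°E

Write both endpoints as unit vectors p₁, p₂ with components (cos φ cos λ, cos φ sin λ, sin φ).
The central angle between the endpoints is δ = arccos(p₁·p₂) ≈ 0.587 rad (33.6°). The total great-circle distance is δ·R ≈ 0.587 × 6371 ≈ 3739 km, so the target fraction is f = 2500/3739 ≈ 0.669.
Interpolate at f ≈ 0.669 with slerp weights a = sin((1−f)δ)/sin δ ≈ 0.349, b = sin(fδ)/sin δ ≈ 0.691.
p = a·p₁ + b·p₂ ≈ (0.634, 0.030, 0.773); φ = arcsin(p_z) ≈ 50.60°, λ = atan2(p_y, p_x) ≈ 2.75°.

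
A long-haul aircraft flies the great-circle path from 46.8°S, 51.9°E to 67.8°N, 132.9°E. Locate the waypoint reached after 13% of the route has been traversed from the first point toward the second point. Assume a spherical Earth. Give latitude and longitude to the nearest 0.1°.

The haversine formula gives a central angle δ ≈ 2.258 rad (129.4°) between the endpoints.
Interpolate at f = 0.13 with slerp weights a = sin((1−f)δ)/sin δ ≈ 1.195, b = sin(fδ)/sin δ ≈ 0.374.
p = a·p₁ + b·p₂ ≈ (0.408, 0.747, -0.524); φ = arcsin(p_z) ≈ -31.62°, λ = atan2(p_y, p_x) ≈ 61.34°.

≈ 31.6°S, 61.3°E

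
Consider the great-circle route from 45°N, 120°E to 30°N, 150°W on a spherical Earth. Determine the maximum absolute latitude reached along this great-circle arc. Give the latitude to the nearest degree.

≈ 49°N

The great circle lies in the plane with unit normal n̂ = (p₁ × p₂)/|p₁ × p₂|.
Here n̂_z ≈ +0.655; the vertex latitude is φ_max = arccos|n̂_z| ≈ 49.1°.
Check via Clairaut: cos φ_max = |cos φ₁| · sin C = cos(45.0°)·sin(67.8°) ≈ 0.655, again giving ≈ 49.1°.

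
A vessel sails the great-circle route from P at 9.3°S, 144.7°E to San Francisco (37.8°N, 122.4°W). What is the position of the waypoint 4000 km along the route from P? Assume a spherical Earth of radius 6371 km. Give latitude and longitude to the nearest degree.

Write both endpoints as unit vectors p₁, p₂ with components (cos φ cos λ, cos φ sin λ, sin φ).
The central angle between the endpoints is δ = arccos(p₁·p₂) ≈ 1.710 rad (98.0°). The total great-circle distance is δ·R ≈ 1.710 × 6371 ≈ 10893 km, so the target fraction is f = 4000/10893 ≈ 0.367.
Interpolate at f ≈ 0.367 with slerp weights a = sin((1−f)δ)/sin δ ≈ 0.891, b = sin(fδ)/sin δ ≈ 0.593.
p = a·p₁ + b·p₂ ≈ (-0.969, 0.113, 0.219); φ = arcsin(p_z) ≈ 12.68°, λ = atan2(p_y, p_x) ≈ 173.37°.

≈ 13°N, 173°E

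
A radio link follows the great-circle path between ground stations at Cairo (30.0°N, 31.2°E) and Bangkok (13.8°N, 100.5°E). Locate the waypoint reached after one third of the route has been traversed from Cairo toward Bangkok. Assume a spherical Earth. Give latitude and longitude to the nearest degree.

≈ 28°N, 56°E

Convert each endpoint to a unit vector on the sphere (x = cos φ cos λ, y = cos φ sin λ, z = sin φ).
The central angle between the endpoints is δ = arccos(p₁·p₂) ≈ 1.141 rad (65.4°).
Interpolate at f = 1/3 with slerp weights a = sin((1−f)δ)/sin δ ≈ 0.758, b = sin(fδ)/sin δ ≈ 0.408.
p = a·p₁ + b·p₂ ≈ (0.490, 0.730, 0.477); φ = arcsin(p_z) ≈ 28.46°, λ = atan2(p_y, p_x) ≈ 56.16°.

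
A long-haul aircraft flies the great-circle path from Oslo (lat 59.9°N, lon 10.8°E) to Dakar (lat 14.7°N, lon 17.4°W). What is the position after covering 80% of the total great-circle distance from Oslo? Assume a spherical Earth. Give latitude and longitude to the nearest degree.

Write both endpoints as unit vectors p₁, p₂ with components (cos φ cos λ, cos φ sin λ, sin φ).
The central angle between the endpoints is δ = arccos(p₁·p₂) ≈ 0.867 rad (49.7°).
Interpolate at f = 0.80 with slerp weights a = sin((1−f)δ)/sin δ ≈ 0.226, b = sin(fδ)/sin δ ≈ 0.839.
p = a·p₁ + b·p₂ ≈ (0.885, -0.221, 0.409); φ = arcsin(p_z) ≈ 24.12°, λ = atan2(p_y, p_x) ≈ -14.03°.

≈ lat 24°N, lon 14°W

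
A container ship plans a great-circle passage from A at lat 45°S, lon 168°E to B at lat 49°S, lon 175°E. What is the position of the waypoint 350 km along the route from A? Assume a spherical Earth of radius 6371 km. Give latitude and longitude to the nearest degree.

Convert each endpoint to a unit vector on the sphere (x = cos φ cos λ, y = cos φ sin λ, z = sin φ).
The central angle between the endpoints is δ = arccos(p₁·p₂) ≈ 0.109 rad (6.2°). The total great-circle distance is δ·R ≈ 0.109 × 6371 ≈ 692 km, so the target fraction is f = 350/692 ≈ 0.506.
Interpolate at f ≈ 0.506 with slerp weights a = sin((1−f)δ)/sin δ ≈ 0.495, b = sin(fδ)/sin δ ≈ 0.506.
p = a·p₁ + b·p₂ ≈ (-0.673, 0.102, -0.732); φ = arcsin(p_z) ≈ -47.08°, λ = atan2(p_y, p_x) ≈ 171.41°.

≈ lat 47°S, lon 171°E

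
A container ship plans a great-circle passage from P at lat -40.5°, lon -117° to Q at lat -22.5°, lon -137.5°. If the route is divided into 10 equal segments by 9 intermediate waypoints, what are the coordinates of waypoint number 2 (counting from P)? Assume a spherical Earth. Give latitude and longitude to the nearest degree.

From cos δ = sin φ₁ sin φ₂ + cos φ₁ cos φ₂ cos Δλ, the central angle is δ ≈ 0.436 rad (25.0°).
Interpolate at f = 2/10 with slerp weights a = sin((1−f)δ)/sin δ ≈ 0.809, b = sin(fδ)/sin δ ≈ 0.206.
p = a·p₁ + b·p₂ ≈ (-0.420, -0.677, -0.604); φ = arcsin(p_z) ≈ -37.19°, λ = atan2(p_y, p_x) ≈ -121.80°.

≈ lat -37°, lon -122°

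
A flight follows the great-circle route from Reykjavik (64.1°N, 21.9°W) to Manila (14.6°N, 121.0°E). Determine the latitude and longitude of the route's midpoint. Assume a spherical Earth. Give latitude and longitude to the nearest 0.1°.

≈ 59.7°N, 98.0°E

Convert each endpoint to a unit vector on the sphere (x = cos φ cos λ, y = cos φ sin λ, z = sin φ).
The central angle between the endpoints is δ = arccos(p₁·p₂) ≈ 1.681 rad (96.3°).
Interpolate at f = 1/2 with slerp weights a = sin((1−f)δ)/sin δ ≈ 0.750, b = sin(fδ)/sin δ ≈ 0.750.
p = a·p₁ + b·p₂ ≈ (-0.070, 0.500, 0.863); φ = arcsin(p_z) ≈ 59.70°, λ = atan2(p_y, p_x) ≈ 97.95°.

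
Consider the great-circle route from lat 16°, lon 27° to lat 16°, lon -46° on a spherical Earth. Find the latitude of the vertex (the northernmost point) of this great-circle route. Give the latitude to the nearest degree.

≈ 20°

The great circle lies in the plane with unit normal n̂ = (p₁ × p₂)/|p₁ × p₂|.
Here n̂_z ≈ -0.942; the vertex latitude is φ_max = arccos|n̂_z| ≈ 19.6°.
Check via Clairaut: cos φ_max = |cos φ₁| · sin C = cos(16.0°)·sin(78.5°) ≈ 0.942, again giving ≈ 19.6°.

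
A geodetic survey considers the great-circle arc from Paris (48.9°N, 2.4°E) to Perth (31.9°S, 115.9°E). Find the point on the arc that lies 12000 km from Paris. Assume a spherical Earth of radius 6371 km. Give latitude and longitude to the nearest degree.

Write both endpoints as unit vectors p₁, p₂ with components (cos φ cos λ, cos φ sin λ, sin φ).
The central angle between the endpoints is δ = arccos(p₁·p₂) ≈ 2.240 rad (128.4°). The total great-circle distance is δ·R ≈ 2.240 × 6371 ≈ 14274 km, so the target fraction is f = 12000/14274 ≈ 0.841.
Interpolate at f ≈ 0.841 with slerp weights a = sin((1−f)δ)/sin δ ≈ 0.446, b = sin(fδ)/sin δ ≈ 1.214.
p = a·p₁ + b·p₂ ≈ (-0.157, 0.939, -0.305); φ = arcsin(p_z) ≈ -17.79°, λ = atan2(p_y, p_x) ≈ 99.51°.

≈ 18°S, 100°E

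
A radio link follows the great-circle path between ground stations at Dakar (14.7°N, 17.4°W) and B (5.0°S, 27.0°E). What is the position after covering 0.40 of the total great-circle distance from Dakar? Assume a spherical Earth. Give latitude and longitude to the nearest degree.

≈ (7°N, 1°E)

Write both endpoints as unit vectors p₁, p₂ with components (cos φ cos λ, cos φ sin λ, sin φ).
The central angle between the endpoints is δ = arccos(p₁·p₂) ≈ 0.842 rad (48.2°).
Interpolate at f = 0.40 with slerp weights a = sin((1−f)δ)/sin δ ≈ 0.649, b = sin(fδ)/sin δ ≈ 0.443.
p = a·p₁ + b·p₂ ≈ (0.992, 0.013, 0.126); φ = arcsin(p_z) ≈ 7.24°, λ = atan2(p_y, p_x) ≈ 0.73°.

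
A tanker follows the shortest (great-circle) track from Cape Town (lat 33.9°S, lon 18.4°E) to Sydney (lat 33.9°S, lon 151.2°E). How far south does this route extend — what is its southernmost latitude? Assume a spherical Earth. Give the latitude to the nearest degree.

≈ 59°S

The great circle lies in the plane with unit normal n̂ = (p₁ × p₂)/|p₁ × p₂|.
Here n̂_z ≈ +0.512; the vertex latitude is φ_max = arccos|n̂_z| ≈ 59.2°.
Check via Clairaut: cos φ_max = |cos φ₁| · sin C = cos(33.9°)·sin(141.9°) ≈ 0.512, again giving ≈ 59.2°.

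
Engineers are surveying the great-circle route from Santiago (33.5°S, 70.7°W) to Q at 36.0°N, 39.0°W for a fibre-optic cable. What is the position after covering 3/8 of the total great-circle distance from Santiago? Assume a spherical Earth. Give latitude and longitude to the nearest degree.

Write both endpoints as unit vectors p₁, p₂ with components (cos φ cos λ, cos φ sin λ, sin φ).
The central angle between the endpoints is δ = arccos(p₁·p₂) ≈ 1.319 rad (75.5°).
Interpolate at f = 3/8 with slerp weights a = sin((1−f)δ)/sin δ ≈ 0.758, b = sin(fδ)/sin δ ≈ 0.490.
p = a·p₁ + b·p₂ ≈ (0.517, -0.846, -0.130); φ = arcsin(p_z) ≈ -7.49°, λ = atan2(p_y, p_x) ≈ -58.57°.

≈ 7°S, 59°W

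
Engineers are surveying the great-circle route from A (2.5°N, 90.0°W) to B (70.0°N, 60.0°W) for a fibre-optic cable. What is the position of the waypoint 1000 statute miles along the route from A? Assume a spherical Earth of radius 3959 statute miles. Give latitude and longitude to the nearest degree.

≈ (17°N, 87°W)

The haversine formula gives a central angle δ ≈ 1.227 rad (70.3°) between the endpoints. The total great-circle distance is δ·R ≈ 1.227 × 3959 ≈ 4858 mi, so the target fraction is f = 1000/4858 ≈ 0.206.
Interpolate at f ≈ 0.206 with slerp weights a = sin((1−f)δ)/sin δ ≈ 0.879, b = sin(fδ)/sin δ ≈ 0.265.
p = a·p₁ + b·p₂ ≈ (0.045, -0.957, 0.288); φ = arcsin(p_z) ≈ 16.72°, λ = atan2(p_y, p_x) ≈ -87.28°.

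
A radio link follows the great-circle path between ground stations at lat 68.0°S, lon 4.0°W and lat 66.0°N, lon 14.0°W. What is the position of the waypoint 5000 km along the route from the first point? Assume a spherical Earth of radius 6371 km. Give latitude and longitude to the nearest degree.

From cos δ = sin φ₁ sin φ₂ + cos φ₁ cos φ₂ cos Δλ, the central angle is δ ≈ 2.342 rad (134.2°). The total great-circle distance is δ·R ≈ 2.342 × 6371 ≈ 14921 km, so the target fraction is f = 5000/14921 ≈ 0.335.
Interpolate at f ≈ 0.335 with slerp weights a = sin((1−f)δ)/sin δ ≈ 1.394, b = sin(fδ)/sin δ ≈ 0.985.
p = a·p₁ + b·p₂ ≈ (0.910, -0.133, -0.393); φ = arcsin(p_z) ≈ -23.11°, λ = atan2(p_y, p_x) ≈ -8.34°.

≈ lat 23°S, lon 8°W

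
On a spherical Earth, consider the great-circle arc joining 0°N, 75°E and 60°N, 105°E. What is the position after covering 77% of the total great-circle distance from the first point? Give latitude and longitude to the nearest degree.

Convert each endpoint to a unit vector on the sphere (x = cos φ cos λ, y = cos φ sin λ, z = sin φ).
The central angle between the endpoints is δ = arccos(p₁·p₂) ≈ 1.123 rad (64.3°).
Interpolate at f = 0.77 with slerp weights a = sin((1−f)δ)/sin δ ≈ 0.283, b = sin(fδ)/sin δ ≈ 0.844.
p = a·p₁ + b·p₂ ≈ (-0.036, 0.681, 0.731); φ = arcsin(p_z) ≈ 46.97°, λ = atan2(p_y, p_x) ≈ 93.02°.

≈ 47°N, 93°E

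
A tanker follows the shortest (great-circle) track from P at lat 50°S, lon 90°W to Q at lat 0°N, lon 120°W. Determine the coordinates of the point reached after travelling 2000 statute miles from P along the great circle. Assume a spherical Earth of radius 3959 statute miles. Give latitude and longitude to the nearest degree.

From cos δ = sin φ₁ sin φ₂ + cos φ₁ cos φ₂ cos Δλ, the central angle is δ ≈ 0.980 rad (56.2°). The total great-circle distance is δ·R ≈ 0.980 × 3959 ≈ 3881 mi, so the target fraction is f = 2000/3881 ≈ 0.515.
Interpolate at f ≈ 0.515 with slerp weights a = sin((1−f)δ)/sin δ ≈ 0.551, b = sin(fδ)/sin δ ≈ 0.583.
p = a·p₁ + b·p₂ ≈ (-0.291, -0.859, -0.422); φ = arcsin(p_z) ≈ -24.96°, λ = atan2(p_y, p_x) ≈ -108.74°.

≈ lat 25°S, lon 109°W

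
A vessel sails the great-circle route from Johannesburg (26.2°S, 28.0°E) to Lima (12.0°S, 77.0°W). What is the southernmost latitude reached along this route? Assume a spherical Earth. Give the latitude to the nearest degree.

The great circle lies in the plane with unit normal n̂ = (p₁ × p₂)/|p₁ × p₂|.
Here n̂_z ≈ -0.856; the vertex latitude is φ_max = arccos|n̂_z| ≈ 31.2°.
Check via Clairaut: cos φ_max = |cos φ₁| · sin C = cos(26.2°)·sin(107.5°) ≈ 0.856, again giving ≈ 31.2°.

≈ 31°S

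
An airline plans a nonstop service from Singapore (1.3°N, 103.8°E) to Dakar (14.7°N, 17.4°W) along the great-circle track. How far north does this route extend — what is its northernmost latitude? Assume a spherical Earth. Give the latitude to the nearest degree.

The great circle lies in the plane with unit normal n̂ = (p₁ × p₂)/|p₁ × p₂|.
Here n̂_z ≈ -0.952; the vertex latitude is φ_max = arccos|n̂_z| ≈ 17.8°.

≈ 18°N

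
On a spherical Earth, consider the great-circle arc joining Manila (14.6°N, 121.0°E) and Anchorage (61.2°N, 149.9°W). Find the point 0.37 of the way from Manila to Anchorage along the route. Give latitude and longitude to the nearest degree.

≈ (38°N, 138°E)

Convert each endpoint to a unit vector on the sphere (x = cos φ cos λ, y = cos φ sin λ, z = sin φ).
The central angle between the endpoints is δ = arccos(p₁·p₂) ≈ 1.341 rad (76.8°).
Interpolate at f = 0.37 with slerp weights a = sin((1−f)δ)/sin δ ≈ 0.768, b = sin(fδ)/sin δ ≈ 0.489.
p = a·p₁ + b·p₂ ≈ (-0.586, 0.519, 0.622); φ = arcsin(p_z) ≈ 38.46°, λ = atan2(p_y, p_x) ≈ 138.50°.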